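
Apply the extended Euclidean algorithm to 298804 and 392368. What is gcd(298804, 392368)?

4

Apply Euclid's algorithm to 392368 and 298804:
392368 = 1·298804 + 93564
298804 = 3·93564 + 18112
93564 = 5·18112 + 3004
18112 = 6·3004 + 88
3004 = 34·88 + 12
88 = 7·12 + 4
12 = 3·4 + 0
gcd(298804, 392368) = 4.
Working backward:
4 = 88 − 7·12
4 = −7·3004 + 239·88
4 = 239·18112 − 1441·3004
4 = −1441·93564 + 7444·18112
4 = 7444·298804 − 23773·93564
4 = −23773·392368 + 31217·298804
So 4 = (-23773)·392368 + (31217)·298804.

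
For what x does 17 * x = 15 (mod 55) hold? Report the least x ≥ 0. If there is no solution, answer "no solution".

30

First find gcd(17, 55):
55 = 3*17 + 4
17 = 4*4 + 1
4 = 4*1 + 0
gcd = 1, so a unique solution mod 55 exists.
Back-substitute for the Bézout coefficients:
1 = 17 − 4·4
1 = −4·55 + 13·17
So 17·(13) ≡ 1 (mod 55), giving 17⁻¹ ≡ 13.
x ≡ 17⁻¹·15 ≡ 13·15 ≡ 30 (mod 55).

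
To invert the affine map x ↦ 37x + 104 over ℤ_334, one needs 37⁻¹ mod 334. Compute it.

325

Apply the Euclidean algorithm to 334 and 37:
334 = 9·37 + 1
37 = 37·1 + 0
gcd = 1, so the inverse exists. Back-substitute:
1 = 334 − 9·37
Thus 37·(-9) ≡ 1 (mod 334); reducing, -9 mod 334 = 325.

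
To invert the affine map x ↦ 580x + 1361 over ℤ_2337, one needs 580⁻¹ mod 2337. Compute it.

1237

Extended Euclidean algorithm:
2337 = 4*580 + 17
580 = 34*17 + 2
17 = 8*2 + 1
2 = 2*1 + 0
gcd = 1, so the inverse exists. Back-substitute:
1 = 17 − 8·2
1 = −8·580 + 273·17
1 = 273·2337 − 1100·580
Hence 580⁻¹ ≡ -1100 ≡ 1237 (mod 2337).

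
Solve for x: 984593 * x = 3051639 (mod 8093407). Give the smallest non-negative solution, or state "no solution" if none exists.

First find gcd(984593, 8093407):
8093407 = 8·984593 + 216663
984593 = 4·216663 + 117941
216663 = 1·117941 + 98722
117941 = 1·98722 + 19219
98722 = 5·19219 + 2627
19219 = 7·2627 + 830
2627 = 3·830 + 137
830 = 6·137 + 8
137 = 17·8 + 1
8 = 8·1 + 0
gcd = 1, so a unique solution mod 8093407 exists.
Back-substitute for the Bézout coefficients:
1 = 137 − 17·8
1 = −17·830 + 103·137
1 = 103·2627 − 326·830
1 = −326·19219 + 2385·2627
1 = 2385·98722 − 12251·19219
1 = −12251·117941 + 14636·98722
1 = 14636·216663 − 26887·117941
1 = −26887·984593 + 122184·216663
1 = 122184·8093407 − 1004359·984593
So 984593·(-1004359) ≡ 1 (mod 8093407), giving 984593⁻¹ ≡ 7089048.
x ≡ 984593⁻¹·3051639 ≡ 7089048·3051639 ≡ 7856278 (mod 8093407).

7856278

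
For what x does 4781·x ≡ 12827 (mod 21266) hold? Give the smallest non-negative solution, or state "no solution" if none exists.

gcd(4781, 21266):
21266 = 4*4781 + 2142
4781 = 2*2142 + 497
2142 = 4*497 + 154
497 = 3*154 + 35
154 = 4*35 + 14
35 = 2*14 + 7
14 = 2*7 + 0
gcd = 7, but 7 ∤ 12827, so the congruence has no solution.

no solution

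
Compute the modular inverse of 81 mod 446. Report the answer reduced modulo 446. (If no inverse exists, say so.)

435

Extended Euclidean algorithm:
446 = 5*81 + 41
81 = 1*41 + 40
41 = 1*40 + 1
40 = 40*1 + 0
gcd = 1, so the inverse exists. Back-substitute:
1 = 41 − 40
1 = −81 + 2·41
1 = 2·446 − 11·81
Hence 81⁻¹ ≡ -11 ≡ 435 (mod 446).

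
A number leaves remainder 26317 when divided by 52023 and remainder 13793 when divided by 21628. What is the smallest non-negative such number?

Write x = 26317 + 52023·k. Then 52023·k ≡ 13793 − 26317 ≡ 9104 (mod 21628).
Need 52023⁻¹ mod 21628. Extended Euclid on (21628, 8767):
21628 = 2·8767 + 4094
8767 = 2·4094 + 579
4094 = 7·579 + 41
579 = 14·41 + 5
41 = 8·5 + 1
5 = 5·1 + 0
Back-substitute:
1 = 41 − 8·5
1 = −8·579 + 113·41
1 = 113·4094 − 799·579
1 = −799·8767 + 1711·4094
1 = 1711·21628 − 4221·8767
52023⁻¹ ≡ 17407 (mod 21628), so k ≡ 17407·9104 ≡ 4972 (mod 21628).
x = 26317 + 52023·4972 = 258684673.

258684673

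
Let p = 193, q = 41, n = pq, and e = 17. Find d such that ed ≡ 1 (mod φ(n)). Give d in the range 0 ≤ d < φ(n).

5873

φ(n) = (p−1)(q−1) = 192·40 = 7680.
Need d with 17·d ≡ 1 (mod 7680). Apply the extended Euclidean algorithm:
7680 = 451×17 + 13
17 = 1×13 + 4
13 = 3×4 + 1
4 = 4×1 + 0
Back-substitute:
1 = 13 − 3·4
1 = −3·17 + 4·13
1 = 4·7680 − 1807·17
So 17·(-1807) ≡ 1 (mod 7680), hence d ≡ -1807 ≡ 5873 (mod 7680).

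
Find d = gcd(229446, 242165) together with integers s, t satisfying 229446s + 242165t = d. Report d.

7

Apply Euclid's algorithm to 242165 and 229446:
242165 = 1*229446 + 12719
229446 = 18*12719 + 504
12719 = 25*504 + 119
504 = 4*119 + 28
119 = 4*28 + 7
28 = 4*7 + 0
gcd(229446, 242165) = 7.
Back-substituting:
7 = 119 − 4·28
7 = −4·504 + 17·119
7 = 17·12719 − 429·504
7 = −429·229446 + 7739·12719
7 = 7739·242165 − 8168·229446
So 7 = (7739)·242165 + (-8168)·229446.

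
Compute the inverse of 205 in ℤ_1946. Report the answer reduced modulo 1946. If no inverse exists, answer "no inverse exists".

655

Extended Euclidean algorithm:
1946 = 9×205 + 101
205 = 2×101 + 3
101 = 33×3 + 2
3 = 1×2 + 1
2 = 2×1 + 0
gcd = 1, so the inverse exists. Back-substitute:
1 = 3 − 2
1 = −101 + 34·3
1 = 34·205 − 69·101
1 = −69·1946 + 655·205
So 205·655 ≡ 1 (mod 1946).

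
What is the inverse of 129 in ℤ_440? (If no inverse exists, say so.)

249

gcd(440, 129) by repeated division:
440 = 3·129 + 53
129 = 2·53 + 23
53 = 2·23 + 7
23 = 3·7 + 2
7 = 3·2 + 1
2 = 2·1 + 0
Since gcd(129, 440) = 1, back-substitute to write 1 as a combination:
1 = 7 − 3·2
1 = −3·23 + 10·7
1 = 10·53 − 23·23
1 = −23·129 + 56·53
1 = 56·440 − 191·129
So 129·(-191) ≡ 1 (mod 440), and -191 ≡ 249 (mod 440).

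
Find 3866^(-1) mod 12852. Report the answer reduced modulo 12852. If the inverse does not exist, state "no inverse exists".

Euclidean algorithm on 12852, 3866:
12852 = 3*3866 + 1254
3866 = 3*1254 + 104
1254 = 12*104 + 6
104 = 17*6 + 2
6 = 3*2 + 0
gcd(3866, 12852) = 2 ≠ 1, so 3866 has no multiplicative inverse modulo 12852.

no inverse exists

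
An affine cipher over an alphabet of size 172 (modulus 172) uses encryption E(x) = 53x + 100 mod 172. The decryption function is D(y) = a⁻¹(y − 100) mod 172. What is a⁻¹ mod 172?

13

Run Euclid on (172, 53):
172 = 3×53 + 13
53 = 4×13 + 1
13 = 13×1 + 0
The gcd is 1. Working backward:
1 = 53 − 4·13
1 = −4·172 + 13·53
So 53·13 ≡ 1 (mod 172).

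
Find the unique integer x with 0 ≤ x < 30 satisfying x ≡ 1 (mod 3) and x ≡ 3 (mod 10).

13

Write x = 1 + 3·k. Then 3·k ≡ 3 − 1 ≡ 2 (mod 10).
Need 3⁻¹ mod 10. Extended Euclid on (10, 3):
10 = 3*3 + 1
3 = 3*1 + 0
Back-substitute:
1 = 10 − 3·3
3⁻¹ ≡ 7 (mod 10), so k ≡ 7·2 ≡ 4 (mod 10).
x = 1 + 3·4 = 13.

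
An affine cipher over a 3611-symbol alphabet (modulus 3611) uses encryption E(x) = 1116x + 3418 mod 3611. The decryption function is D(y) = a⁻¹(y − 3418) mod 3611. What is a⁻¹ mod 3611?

508

Extended Euclidean algorithm:
3611 = 3·1116 + 263
1116 = 4·263 + 64
263 = 4·64 + 7
64 = 9·7 + 1
7 = 7·1 + 0
The gcd is 1. Working backward:
1 = 64 − 9·7
1 = −9·263 + 37·64
1 = 37·1116 − 157·263
1 = −157·3611 + 508·1116
So 1116·508 ≡ 1 (mod 3611).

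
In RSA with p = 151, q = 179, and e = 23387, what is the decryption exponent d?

φ(n) = (p−1)(q−1) = 150·178 = 26700.
Need d with 23387·d ≡ 1 (mod 26700). Apply the extended Euclidean algorithm:
26700 = 1·23387 + 3313
23387 = 7·3313 + 196
3313 = 16·196 + 177
196 = 1·177 + 19
177 = 9·19 + 6
19 = 3·6 + 1
6 = 6·1 + 0
Back-substitute:
1 = 19 − 3·6
1 = −3·177 + 28·19
1 = 28·196 − 31·177
1 = −31·3313 + 524·196
1 = 524·23387 − 3699·3313
1 = −3699·26700 + 4223·23387
So 23387·4223 ≡ 1 (mod 26700), hence d = 4223.

4223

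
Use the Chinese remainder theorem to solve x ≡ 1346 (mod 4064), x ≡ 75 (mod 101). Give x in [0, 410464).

111074

Write x = 1346 + 4064·k. Then 4064·k ≡ 75 − 1346 ≡ 42 (mod 101).
Need 4064⁻¹ mod 101. Extended Euclid on (101, 24):
101 = 4*24 + 5
24 = 4*5 + 4
5 = 1*4 + 1
4 = 4*1 + 0
Back-substitute:
1 = 5 − 4
1 = −24 + 5·5
1 = 5·101 − 21·24
4064⁻¹ ≡ 80 (mod 101), so k ≡ 80·42 ≡ 27 (mod 101).
x = 1346 + 4064·27 = 111074.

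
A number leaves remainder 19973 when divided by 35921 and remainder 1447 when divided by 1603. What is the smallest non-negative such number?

11047720

Write x = 19973 + 35921·k. Then 35921·k ≡ 1447 − 19973 ≡ 710 (mod 1603).
Need 35921⁻¹ mod 1603. Extended Euclid on (1603, 655):
1603 = 2·655 + 293
655 = 2·293 + 69
293 = 4·69 + 17
69 = 4·17 + 1
17 = 17·1 + 0
Back-substitute:
1 = 69 − 4·17
1 = −4·293 + 17·69
1 = 17·655 − 38·293
1 = −38·1603 + 93·655
35921⁻¹ ≡ 93 (mod 1603), so k ≡ 93·710 ≡ 307 (mod 1603).
x = 19973 + 35921·307 = 11047720.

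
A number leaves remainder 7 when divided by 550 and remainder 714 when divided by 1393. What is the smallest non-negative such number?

350357

Write x = 7 + 550·k. Then 550·k ≡ 714 − 7 ≡ 707 (mod 1393).
Need 550⁻¹ mod 1393. Extended Euclid on (1393, 550):
1393 = 2·550 + 293
550 = 1·293 + 257
293 = 1·257 + 36
257 = 7·36 + 5
36 = 7·5 + 1
5 = 5·1 + 0
Back-substitute:
1 = 36 − 7·5
1 = −7·257 + 50·36
1 = 50·293 − 57·257
1 = −57·550 + 107·293
1 = 107·1393 − 271·550
550⁻¹ ≡ 1122 (mod 1393), so k ≡ 1122·707 ≡ 637 (mod 1393).
x = 7 + 550·637 = 350357.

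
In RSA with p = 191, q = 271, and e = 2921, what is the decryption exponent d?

φ(n) = (p−1)(q−1) = 190·270 = 51300.
Need d with 2921·d ≡ 1 (mod 51300). Apply the extended Euclidean algorithm:
51300 = 17×2921 + 1643
2921 = 1×1643 + 1278
1643 = 1×1278 + 365
1278 = 3×365 + 183
365 = 1×183 + 182
183 = 1×182 + 1
182 = 182×1 + 0
Back-substitute:
1 = 183 − 182
1 = −365 + 2·183
1 = 2·1278 − 7·365
1 = −7·1643 + 9·1278
1 = 9·2921 − 16·1643
1 = −16·51300 + 281·2921
So 2921·281 ≡ 1 (mod 51300), hence d = 281.

281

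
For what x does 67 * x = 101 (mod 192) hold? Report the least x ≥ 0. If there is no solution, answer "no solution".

119

First find gcd(67, 192):
192 = 2×67 + 58
67 = 1×58 + 9
58 = 6×9 + 4
9 = 2×4 + 1
4 = 4×1 + 0
gcd = 1, so a unique solution mod 192 exists.
Back-substitute for the Bézout coefficients:
1 = 9 − 2·4
1 = −2·58 + 13·9
1 = 13·67 − 15·58
1 = −15·192 + 43·67
So 67·(43) ≡ 1 (mod 192), giving 67⁻¹ ≡ 43.
x ≡ 67⁻¹·101 ≡ 43·101 ≡ 119 (mod 192).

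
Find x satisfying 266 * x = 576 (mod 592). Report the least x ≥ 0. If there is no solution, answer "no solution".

First find gcd(266, 592):
592 = 2×266 + 60
266 = 4×60 + 26
60 = 2×26 + 8
26 = 3×8 + 2
8 = 4×2 + 0
gcd = 2 and 2 | 576, so solutions exist. Divide through by 2: 133x ≡ 288 (mod 296).
Now find 133⁻¹ mod 296:
296 = 2·133 + 30
133 = 4·30 + 13
30 = 2·13 + 4
13 = 3·4 + 1
4 = 4·1 + 0
Back-substitute:
1 = 13 − 3·4
1 = −3·30 + 7·13
1 = 7·133 − 31·30
1 = −31·296 + 69·133
So 133⁻¹ ≡ 69 (mod 296).
Then x ≡ 69·288 ≡ 40 (mod 296); the smallest non-negative solution is x = 40.

40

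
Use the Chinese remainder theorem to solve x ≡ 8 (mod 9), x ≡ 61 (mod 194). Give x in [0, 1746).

Write x = 8 + 9·k. Then 9·k ≡ 61 − 8 ≡ 53 (mod 194).
Need 9⁻¹ mod 194. Extended Euclid on (194, 9):
194 = 21*9 + 5
9 = 1*5 + 4
5 = 1*4 + 1
4 = 4*1 + 0
Back-substitute:
1 = 5 − 4
1 = −9 + 2·5
1 = 2·194 − 43·9
9⁻¹ ≡ 151 (mod 194), so k ≡ 151·53 ≡ 49 (mod 194).
x = 8 + 9·49 = 449.

449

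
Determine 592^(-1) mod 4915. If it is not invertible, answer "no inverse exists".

Apply the Euclidean algorithm to 4915 and 592:
4915 = 8×592 + 179
592 = 3×179 + 55
179 = 3×55 + 14
55 = 3×14 + 13
14 = 1×13 + 1
13 = 13×1 + 0
Since gcd(592, 4915) = 1, back-substitute to write 1 as a combination:
1 = 14 − 13
1 = −55 + 4·14
1 = 4·179 − 13·55
1 = −13·592 + 43·179
1 = 43·4915 − 357·592
Thus 592·(-357) ≡ 1 (mod 4915); reducing, -357 mod 4915 = 4558.

4558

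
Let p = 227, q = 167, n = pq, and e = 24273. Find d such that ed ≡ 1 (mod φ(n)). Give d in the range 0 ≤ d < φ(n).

φ(n) = (p−1)(q−1) = 226·166 = 37516.
Need d with 24273·d ≡ 1 (mod 37516). Apply the extended Euclidean algorithm:
37516 = 1*24273 + 13243
24273 = 1*13243 + 11030
13243 = 1*11030 + 2213
11030 = 4*2213 + 2178
2213 = 1*2178 + 35
2178 = 62*35 + 8
35 = 4*8 + 3
8 = 2*3 + 2
3 = 1*2 + 1
2 = 2*1 + 0
Back-substitute:
1 = 3 − 2
1 = −8 + 3·3
1 = 3·35 − 13·8
1 = −13·2178 + 809·35
1 = 809·2213 − 822·2178
1 = −822·11030 + 4097·2213
1 = 4097·13243 − 4919·11030
1 = −4919·24273 + 9016·13243
1 = 9016·37516 − 13935·24273
So 24273·(-13935) ≡ 1 (mod 37516), hence d ≡ -13935 ≡ 23581 (mod 37516).

23581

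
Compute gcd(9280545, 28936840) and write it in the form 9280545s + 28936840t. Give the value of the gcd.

Euclidean algorithm:
28936840 = 3×9280545 + 1095205
9280545 = 8×1095205 + 518905
1095205 = 2×518905 + 57395
518905 = 9×57395 + 2350
57395 = 24×2350 + 995
2350 = 2×995 + 360
995 = 2×360 + 275
360 = 1×275 + 85
275 = 3×85 + 20
85 = 4×20 + 5
20 = 4×5 + 0
gcd(9280545, 28936840) = 5.
Express as a combination:
5 = 85 − 4·20
5 = −4·275 + 13·85
5 = 13·360 − 17·275
5 = −17·995 + 47·360
5 = 47·2350 − 111·995
5 = −111·57395 + 2711·2350
5 = 2711·518905 − 24510·57395
5 = −24510·1095205 + 51731·518905
5 = 51731·9280545 − 438358·1095205
5 = −438358·28936840 + 1366805·9280545
So 5 = (-438358)·28936840 + (1366805)·9280545.

5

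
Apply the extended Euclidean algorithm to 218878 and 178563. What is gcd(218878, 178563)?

11

Euclidean algorithm:
218878 = 1*178563 + 40315
178563 = 4*40315 + 17303
40315 = 2*17303 + 5709
17303 = 3*5709 + 176
5709 = 32*176 + 77
176 = 2*77 + 22
77 = 3*22 + 11
22 = 2*11 + 0
gcd(218878, 178563) = 11.
Back-substituting:
11 = 77 − 3·22
11 = −3·176 + 7·77
11 = 7·5709 − 227·176
11 = −227·17303 + 688·5709
11 = 688·40315 − 1603·17303
11 = −1603·178563 + 7100·40315
11 = 7100·218878 − 8703·178563
So 11 = (7100)·218878 + (-8703)·178563.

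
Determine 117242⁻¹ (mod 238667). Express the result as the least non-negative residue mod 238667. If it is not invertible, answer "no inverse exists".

139560

Run Euclid on (238667, 117242):
238667 = 2×117242 + 4183
117242 = 28×4183 + 118
4183 = 35×118 + 53
118 = 2×53 + 12
53 = 4×12 + 5
12 = 2×5 + 2
5 = 2×2 + 1
2 = 2×1 + 0
The gcd is 1. Working backward:
1 = 5 − 2·2
1 = −2·12 + 5·5
1 = 5·53 − 22·12
1 = −22·118 + 49·53
1 = 49·4183 − 1737·118
1 = −1737·117242 + 48685·4183
1 = 48685·238667 − 99107·117242
So 117242·(-99107) ≡ 1 (mod 238667), and -99107 ≡ 139560 (mod 238667).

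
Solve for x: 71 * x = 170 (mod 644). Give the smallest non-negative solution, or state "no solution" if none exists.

First find gcd(71, 644):
644 = 9·71 + 5
71 = 14·5 + 1
5 = 5·1 + 0
gcd = 1, so a unique solution mod 644 exists.
Back-substitute for the Bézout coefficients:
1 = 71 − 14·5
1 = −14·644 + 127·71
So 71·(127) ≡ 1 (mod 644), giving 71⁻¹ ≡ 127.
x ≡ 71⁻¹·170 ≡ 127·170 ≡ 338 (mod 644).

338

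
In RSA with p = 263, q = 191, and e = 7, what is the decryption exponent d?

φ(n) = (p−1)(q−1) = 262·190 = 49780.
Need d with 7·d ≡ 1 (mod 49780). Apply the extended Euclidean algorithm:
49780 = 7111*7 + 3
7 = 2*3 + 1
3 = 3*1 + 0
Back-substitute:
1 = 7 − 2·3
1 = −2·49780 + 14223·7
So 7·14223 ≡ 1 (mod 49780), hence d = 14223.

14223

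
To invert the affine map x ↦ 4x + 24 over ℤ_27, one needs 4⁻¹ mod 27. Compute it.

Apply the Euclidean algorithm to 27 and 4:
27 = 6·4 + 3
4 = 1·3 + 1
3 = 3·1 + 0
The gcd is 1. Working backward:
1 = 4 − 3
1 = −27 + 7·4
So 4·7 ≡ 1 (mod 27).

7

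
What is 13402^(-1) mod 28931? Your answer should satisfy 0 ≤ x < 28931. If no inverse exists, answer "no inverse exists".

15234

Extended Euclidean algorithm:
28931 = 2*13402 + 2127
13402 = 6*2127 + 640
2127 = 3*640 + 207
640 = 3*207 + 19
207 = 10*19 + 17
19 = 1*17 + 2
17 = 8*2 + 1
2 = 2*1 + 0
The gcd is 1. Working backward:
1 = 17 − 8·2
1 = −8·19 + 9·17
1 = 9·207 − 98·19
1 = −98·640 + 303·207
1 = 303·2127 − 1007·640
1 = −1007·13402 + 6345·2127
1 = 6345·28931 − 13697·13402
So 13402·(-13697) ≡ 1 (mod 28931), and -13697 ≡ 15234 (mod 28931).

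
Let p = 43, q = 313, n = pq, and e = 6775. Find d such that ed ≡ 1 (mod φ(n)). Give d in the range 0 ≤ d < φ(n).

φ(n) = (p−1)(q−1) = 42·312 = 13104.
Need d with 6775·d ≡ 1 (mod 13104). Apply the extended Euclidean algorithm:
13104 = 1·6775 + 6329
6775 = 1·6329 + 446
6329 = 14·446 + 85
446 = 5·85 + 21
85 = 4·21 + 1
21 = 21·1 + 0
Back-substitute:
1 = 85 − 4·21
1 = −4·446 + 21·85
1 = 21·6329 − 298·446
1 = −298·6775 + 319·6329
1 = 319·13104 − 617·6775
So 6775·(-617) ≡ 1 (mod 13104), hence d ≡ -617 ≡ 12487 (mod 13104).

12487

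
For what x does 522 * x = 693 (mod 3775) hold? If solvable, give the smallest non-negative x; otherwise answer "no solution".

First find gcd(522, 3775):
3775 = 7·522 + 121
522 = 4·121 + 38
121 = 3·38 + 7
38 = 5·7 + 3
7 = 2·3 + 1
3 = 3·1 + 0
gcd = 1, so a unique solution mod 3775 exists.
Back-substitute for the Bézout coefficients:
1 = 7 − 2·3
1 = −2·38 + 11·7
1 = 11·121 − 35·38
1 = −35·522 + 151·121
1 = 151·3775 − 1092·522
So 522·(-1092) ≡ 1 (mod 3775), giving 522⁻¹ ≡ 2683.
x ≡ 522⁻¹·693 ≡ 2683·693 ≡ 2019 (mod 3775).

2019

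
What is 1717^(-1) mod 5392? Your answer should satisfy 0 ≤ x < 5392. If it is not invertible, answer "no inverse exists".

gcd(5392, 1717) by repeated division:
5392 = 3·1717 + 241
1717 = 7·241 + 30
241 = 8·30 + 1
30 = 30·1 + 0
The gcd is 1. Working backward:
1 = 241 − 8·30
1 = −8·1717 + 57·241
1 = 57·5392 − 179·1717
Hence 1717⁻¹ ≡ -179 ≡ 5213 (mod 5392).

5213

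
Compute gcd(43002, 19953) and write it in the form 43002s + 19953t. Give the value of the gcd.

Euclidean algorithm:
43002 = 2×19953 + 3096
19953 = 6×3096 + 1377
3096 = 2×1377 + 342
1377 = 4×342 + 9
342 = 38×9 + 0
gcd(43002, 19953) = 9.
Working backward:
9 = 1377 − 4·342
9 = −4·3096 + 9·1377
9 = 9·19953 − 58·3096
9 = −58·43002 + 125·19953
So 9 = (-58)·43002 + (125)·19953.

9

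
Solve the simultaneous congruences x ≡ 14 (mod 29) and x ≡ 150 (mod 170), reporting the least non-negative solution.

Write x = 14 + 29·k. Then 29·k ≡ 150 − 14 ≡ 136 (mod 170).
Need 29⁻¹ mod 170. Extended Euclid on (170, 29):
170 = 5·29 + 25
29 = 1·25 + 4
25 = 6·4 + 1
4 = 4·1 + 0
Back-substitute:
1 = 25 − 6·4
1 = −6·29 + 7·25
1 = 7·170 − 41·29
29⁻¹ ≡ 129 (mod 170), so k ≡ 129·136 ≡ 34 (mod 170).
x = 14 + 29·34 = 1000.

1000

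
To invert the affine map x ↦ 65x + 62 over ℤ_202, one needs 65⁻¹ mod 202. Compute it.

gcd(202, 65) by repeated division:
202 = 3·65 + 7
65 = 9·7 + 2
7 = 3·2 + 1
2 = 2·1 + 0
The gcd is 1. Working backward:
1 = 7 − 3·2
1 = −3·65 + 28·7
1 = 28·202 − 87·65
Hence 65⁻¹ ≡ -87 ≡ 115 (mod 202).

115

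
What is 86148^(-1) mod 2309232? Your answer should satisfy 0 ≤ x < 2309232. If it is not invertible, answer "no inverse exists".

Compute gcd(86148, 2309232):
2309232 = 26·86148 + 69384
86148 = 1·69384 + 16764
69384 = 4·16764 + 2328
16764 = 7·2328 + 468
2328 = 4·468 + 456
468 = 1·456 + 12
456 = 38·12 + 0
Since gcd = 12 > 1, 86148 is not a unit mod 2309232.

no inverse exists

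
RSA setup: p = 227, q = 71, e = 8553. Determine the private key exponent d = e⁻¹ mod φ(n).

φ(n) = (p−1)(q−1) = 226·70 = 15820.
Need d with 8553·d ≡ 1 (mod 15820). Apply the extended Euclidean algorithm:
15820 = 1·8553 + 7267
8553 = 1·7267 + 1286
7267 = 5·1286 + 837
1286 = 1·837 + 449
837 = 1·449 + 388
449 = 1·388 + 61
388 = 6·61 + 22
61 = 2·22 + 17
22 = 1·17 + 5
17 = 3·5 + 2
5 = 2·2 + 1
2 = 2·1 + 0
Back-substitute:
1 = 5 − 2·2
1 = −2·17 + 7·5
1 = 7·22 − 9·17
1 = −9·61 + 25·22
1 = 25·388 − 159·61
1 = −159·449 + 184·388
1 = 184·837 − 343·449
1 = −343·1286 + 527·837
1 = 527·7267 − 2978·1286
1 = −2978·8553 + 3505·7267
1 = 3505·15820 − 6483·8553
So 8553·(-6483) ≡ 1 (mod 15820), hence d ≡ -6483 ≡ 9337 (mod 15820).

9337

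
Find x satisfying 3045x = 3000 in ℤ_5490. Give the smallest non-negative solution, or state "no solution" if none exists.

First find gcd(3045, 5490):
5490 = 1×3045 + 2445
3045 = 1×2445 + 600
2445 = 4×600 + 45
600 = 13×45 + 15
45 = 3×15 + 0
gcd = 15 and 15 | 3000, so solutions exist. Divide through by 15: 203x ≡ 200 (mod 366).
Now find 203⁻¹ mod 366:
366 = 1*203 + 163
203 = 1*163 + 40
163 = 4*40 + 3
40 = 13*3 + 1
3 = 3*1 + 0
Back-substitute:
1 = 40 − 13·3
1 = −13·163 + 53·40
1 = 53·203 − 66·163
1 = −66·366 + 119·203
So 203⁻¹ ≡ 119 (mod 366).
Then x ≡ 119·200 ≡ 10 (mod 366); the smallest non-negative solution is x = 10.

10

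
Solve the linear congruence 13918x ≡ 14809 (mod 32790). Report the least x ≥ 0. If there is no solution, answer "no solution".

gcd(13918, 32790):
32790 = 2·13918 + 4954
13918 = 2·4954 + 4010
4954 = 1·4010 + 944
4010 = 4·944 + 234
944 = 4·234 + 8
234 = 29·8 + 2
8 = 4·2 + 0
gcd = 2, but 2 ∤ 14809, so the congruence has no solution.

no solution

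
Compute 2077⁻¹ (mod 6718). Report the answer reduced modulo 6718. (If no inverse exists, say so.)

Extended Euclidean algorithm:
6718 = 3*2077 + 487
2077 = 4*487 + 129
487 = 3*129 + 100
129 = 1*100 + 29
100 = 3*29 + 13
29 = 2*13 + 3
13 = 4*3 + 1
3 = 3*1 + 0
The gcd is 1. Working backward:
1 = 13 − 4·3
1 = −4·29 + 9·13
1 = 9·100 − 31·29
1 = −31·129 + 40·100
1 = 40·487 − 151·129
1 = −151·2077 + 644·487
1 = 644·6718 − 2083·2077
Hence 2077⁻¹ ≡ -2083 ≡ 4635 (mod 6718).

4635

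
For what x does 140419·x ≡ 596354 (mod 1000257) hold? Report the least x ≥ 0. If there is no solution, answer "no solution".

154382

First find gcd(140419, 1000257):
1000257 = 7×140419 + 17324
140419 = 8×17324 + 1827
17324 = 9×1827 + 881
1827 = 2×881 + 65
881 = 13×65 + 36
65 = 1×36 + 29
36 = 1×29 + 7
29 = 4×7 + 1
7 = 7×1 + 0
gcd = 1, so a unique solution mod 1000257 exists.
Back-substitute for the Bézout coefficients:
1 = 29 − 4·7
1 = −4·36 + 5·29
1 = 5·65 − 9·36
1 = −9·881 + 122·65
1 = 122·1827 − 253·881
1 = −253·17324 + 2399·1827
1 = 2399·140419 − 19445·17324
1 = −19445·1000257 + 138514·140419
So 140419·(138514) ≡ 1 (mod 1000257), giving 140419⁻¹ ≡ 138514.
x ≡ 140419⁻¹·596354 ≡ 138514·596354 ≡ 154382 (mod 1000257).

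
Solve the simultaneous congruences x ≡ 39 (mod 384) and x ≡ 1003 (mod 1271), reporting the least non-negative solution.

Write x = 39 + 384·k. Then 384·k ≡ 1003 − 39 ≡ 964 (mod 1271).
Need 384⁻¹ mod 1271. Extended Euclid on (1271, 384):
1271 = 3×384 + 119
384 = 3×119 + 27
119 = 4×27 + 11
27 = 2×11 + 5
11 = 2×5 + 1
5 = 5×1 + 0
Back-substitute:
1 = 11 − 2·5
1 = −2·27 + 5·11
1 = 5·119 − 22·27
1 = −22·384 + 71·119
1 = 71·1271 − 235·384
384⁻¹ ≡ 1036 (mod 1271), so k ≡ 1036·964 ≡ 969 (mod 1271).
x = 39 + 384·969 = 372135.

372135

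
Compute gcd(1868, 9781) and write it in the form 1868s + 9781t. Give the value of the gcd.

Apply Euclid's algorithm to 9781 and 1868:
9781 = 5×1868 + 441
1868 = 4×441 + 104
441 = 4×104 + 25
104 = 4×25 + 4
25 = 6×4 + 1
4 = 4×1 + 0
gcd(1868, 9781) = 1.
Express as a combination:
1 = 25 − 6·4
1 = −6·104 + 25·25
1 = 25·441 − 106·104
1 = −106·1868 + 449·441
1 = 449·9781 − 2351·1868
So 1 = (449)·9781 + (-2351)·1868.

1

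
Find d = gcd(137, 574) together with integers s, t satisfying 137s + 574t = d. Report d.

1

Euclidean algorithm:
574 = 4×137 + 26
137 = 5×26 + 7
26 = 3×7 + 5
7 = 1×5 + 2
5 = 2×2 + 1
2 = 2×1 + 0
gcd(137, 574) = 1.
Back-substituting:
1 = 5 − 2·2
1 = −2·7 + 3·5
1 = 3·26 − 11·7
1 = −11·137 + 58·26
1 = 58·574 − 243·137
So 1 = (58)·574 + (-243)·137.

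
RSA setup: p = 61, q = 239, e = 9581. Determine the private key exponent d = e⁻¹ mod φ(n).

φ(n) = (p−1)(q−1) = 60·238 = 14280.
Need d with 9581·d ≡ 1 (mod 14280). Apply the extended Euclidean algorithm:
14280 = 1*9581 + 4699
9581 = 2*4699 + 183
4699 = 25*183 + 124
183 = 1*124 + 59
124 = 2*59 + 6
59 = 9*6 + 5
6 = 1*5 + 1
5 = 5*1 + 0
Back-substitute:
1 = 6 − 5
1 = −59 + 10·6
1 = 10·124 − 21·59
1 = −21·183 + 31·124
1 = 31·4699 − 796·183
1 = −796·9581 + 1623·4699
1 = 1623·14280 − 2419·9581
So 9581·(-2419) ≡ 1 (mod 14280), hence d ≡ -2419 ≡ 11861 (mod 14280).

11861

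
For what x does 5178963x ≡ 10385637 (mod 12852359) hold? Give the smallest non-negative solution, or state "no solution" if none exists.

First find gcd(5178963, 12852359):
12852359 = 2·5178963 + 2494433
5178963 = 2·2494433 + 190097
2494433 = 13·190097 + 23172
190097 = 8·23172 + 4721
23172 = 4·4721 + 4288
4721 = 1·4288 + 433
4288 = 9·433 + 391
433 = 1·391 + 42
391 = 9·42 + 13
42 = 3·13 + 3
13 = 4·3 + 1
3 = 3·1 + 0
gcd = 1, so a unique solution mod 12852359 exists.
Back-substitute for the Bézout coefficients:
1 = 13 − 4·3
1 = −4·42 + 13·13
1 = 13·391 − 121·42
1 = −121·433 + 134·391
1 = 134·4288 − 1327·433
1 = −1327·4721 + 1461·4288
1 = 1461·23172 − 7171·4721
1 = −7171·190097 + 58829·23172
1 = 58829·2494433 − 771948·190097
1 = −771948·5178963 + 1602725·2494433
1 = 1602725·12852359 − 3977398·5178963
So 5178963·(-3977398) ≡ 1 (mod 12852359), giving 5178963⁻¹ ≡ 8874961.
x ≡ 5178963⁻¹·10385637 ≡ 8874961·10385637 ≡ 4154808 (mod 12852359).

4154808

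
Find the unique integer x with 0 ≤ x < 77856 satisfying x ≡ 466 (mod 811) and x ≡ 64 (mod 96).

Write x = 466 + 811·k. Then 811·k ≡ 64 − 466 ≡ 78 (mod 96).
Need 811⁻¹ mod 96. Extended Euclid on (96, 43):
96 = 2·43 + 10
43 = 4·10 + 3
10 = 3·3 + 1
3 = 3·1 + 0
Back-substitute:
1 = 10 − 3·3
1 = −3·43 + 13·10
1 = 13·96 − 29·43
811⁻¹ ≡ 67 (mod 96), so k ≡ 67·78 ≡ 42 (mod 96).
x = 466 + 811·42 = 34528.

34528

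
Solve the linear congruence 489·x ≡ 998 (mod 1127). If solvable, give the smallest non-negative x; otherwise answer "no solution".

864

First find gcd(489, 1127):
1127 = 2*489 + 149
489 = 3*149 + 42
149 = 3*42 + 23
42 = 1*23 + 19
23 = 1*19 + 4
19 = 4*4 + 3
4 = 1*3 + 1
3 = 3*1 + 0
gcd = 1, so a unique solution mod 1127 exists.
Back-substitute for the Bézout coefficients:
1 = 4 − 3
1 = −19 + 5·4
1 = 5·23 − 6·19
1 = −6·42 + 11·23
1 = 11·149 − 39·42
1 = −39·489 + 128·149
1 = 128·1127 − 295·489
So 489·(-295) ≡ 1 (mod 1127), giving 489⁻¹ ≡ 832.
x ≡ 489⁻¹·998 ≡ 832·998 ≡ 864 (mod 1127).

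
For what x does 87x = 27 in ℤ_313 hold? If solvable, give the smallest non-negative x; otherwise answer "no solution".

173

First find gcd(87, 313):
313 = 3*87 + 52
87 = 1*52 + 35
52 = 1*35 + 17
35 = 2*17 + 1
17 = 17*1 + 0
gcd = 1, so a unique solution mod 313 exists.
Back-substitute for the Bézout coefficients:
1 = 35 − 2·17
1 = −2·52 + 3·35
1 = 3·87 − 5·52
1 = −5·313 + 18·87
So 87·(18) ≡ 1 (mod 313), giving 87⁻¹ ≡ 18.
x ≡ 87⁻¹·27 ≡ 18·27 ≡ 173 (mod 313).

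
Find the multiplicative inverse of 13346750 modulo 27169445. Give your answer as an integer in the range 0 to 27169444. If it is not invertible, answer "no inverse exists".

no inverse exists

Compute gcd(13346750, 27169445):
27169445 = 2×13346750 + 475945
13346750 = 28×475945 + 20290
475945 = 23×20290 + 9275
20290 = 2×9275 + 1740
9275 = 5×1740 + 575
1740 = 3×575 + 15
575 = 38×15 + 5
15 = 3×5 + 0
gcd(13346750, 27169445) = 5 ≠ 1, so 13346750 has no multiplicative inverse modulo 27169445.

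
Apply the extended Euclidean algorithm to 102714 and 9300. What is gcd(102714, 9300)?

6

Repeated division:
102714 = 11×9300 + 414
9300 = 22×414 + 192
414 = 2×192 + 30
192 = 6×30 + 12
30 = 2×12 + 6
12 = 2×6 + 0
gcd(102714, 9300) = 6.
Express as a combination:
6 = 30 − 2·12
6 = −2·192 + 13·30
6 = 13·414 − 28·192
6 = −28·9300 + 629·414
6 = 629·102714 − 6947·9300
So 6 = (629)·102714 + (-6947)·9300.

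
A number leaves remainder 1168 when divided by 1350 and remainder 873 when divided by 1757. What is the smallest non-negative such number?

853018

Write x = 1168 + 1350·k. Then 1350·k ≡ 873 − 1168 ≡ 1462 (mod 1757).
Need 1350⁻¹ mod 1757. Extended Euclid on (1757, 1350):
1757 = 1*1350 + 407
1350 = 3*407 + 129
407 = 3*129 + 20
129 = 6*20 + 9
20 = 2*9 + 2
9 = 4*2 + 1
2 = 2*1 + 0
Back-substitute:
1 = 9 − 4·2
1 = −4·20 + 9·9
1 = 9·129 − 58·20
1 = −58·407 + 183·129
1 = 183·1350 − 607·407
1 = −607·1757 + 790·1350
1350⁻¹ ≡ 790 (mod 1757), so k ≡ 790·1462 ≡ 631 (mod 1757).
x = 1168 + 1350·631 = 853018.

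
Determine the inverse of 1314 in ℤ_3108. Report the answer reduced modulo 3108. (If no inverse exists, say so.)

no inverse exists

Compute gcd(1314, 3108):
3108 = 2*1314 + 480
1314 = 2*480 + 354
480 = 1*354 + 126
354 = 2*126 + 102
126 = 1*102 + 24
102 = 4*24 + 6
24 = 4*6 + 0
The gcd is 6, not 1, hence no inverse exists.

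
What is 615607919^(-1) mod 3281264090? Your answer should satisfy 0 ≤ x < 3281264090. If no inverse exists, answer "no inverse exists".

285591199

Run Euclid on (3281264090, 615607919):
3281264090 = 5×615607919 + 203224495
615607919 = 3×203224495 + 5934434
203224495 = 34×5934434 + 1453739
5934434 = 4×1453739 + 119478
1453739 = 12×119478 + 20003
119478 = 5×20003 + 19463
20003 = 1×19463 + 540
19463 = 36×540 + 23
540 = 23×23 + 11
23 = 2×11 + 1
11 = 11×1 + 0
Since gcd(615607919, 3281264090) = 1, back-substitute to write 1 as a combination:
1 = 23 − 2·11
1 = −2·540 + 47·23
1 = 47·19463 − 1694·540
1 = −1694·20003 + 1741·19463
1 = 1741·119478 − 10399·20003
1 = −10399·1453739 + 126529·119478
1 = 126529·5934434 − 516515·1453739
1 = −516515·203224495 + 17688039·5934434
1 = 17688039·615607919 − 53580632·203224495
1 = −53580632·3281264090 + 285591199·615607919
So 615607919·285591199 ≡ 1 (mod 3281264090).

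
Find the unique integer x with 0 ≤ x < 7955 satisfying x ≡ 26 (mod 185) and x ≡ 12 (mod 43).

5946

Write x = 26 + 185·k. Then 185·k ≡ 12 − 26 ≡ 29 (mod 43).
Need 185⁻¹ mod 43. Extended Euclid on (43, 13):
43 = 3×13 + 4
13 = 3×4 + 1
4 = 4×1 + 0
Back-substitute:
1 = 13 − 3·4
1 = −3·43 + 10·13
185⁻¹ ≡ 10 (mod 43), so k ≡ 10·29 ≡ 32 (mod 43).
x = 26 + 185·32 = 5946.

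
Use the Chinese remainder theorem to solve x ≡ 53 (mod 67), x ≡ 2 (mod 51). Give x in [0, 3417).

53

Write x = 53 + 67·k. Then 67·k ≡ 2 − 53 ≡ 0 (mod 51).
Need 67⁻¹ mod 51. Extended Euclid on (51, 16):
51 = 3*16 + 3
16 = 5*3 + 1
3 = 3*1 + 0
Back-substitute:
1 = 16 − 5·3
1 = −5·51 + 16·16
67⁻¹ ≡ 16 (mod 51), so k ≡ 16·0 ≡ 0 (mod 51).
x = 53 + 67·0 = 53.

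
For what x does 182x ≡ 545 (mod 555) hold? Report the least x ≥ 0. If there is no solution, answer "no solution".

250

First find gcd(182, 555):
555 = 3·182 + 9
182 = 20·9 + 2
9 = 4·2 + 1
2 = 2·1 + 0
gcd = 1, so a unique solution mod 555 exists.
Back-substitute for the Bézout coefficients:
1 = 9 − 4·2
1 = −4·182 + 81·9
1 = 81·555 − 247·182
So 182·(-247) ≡ 1 (mod 555), giving 182⁻¹ ≡ 308.
x ≡ 182⁻¹·545 ≡ 308·545 ≡ 250 (mod 555).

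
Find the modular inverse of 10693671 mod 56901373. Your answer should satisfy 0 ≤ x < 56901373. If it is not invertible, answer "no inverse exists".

13475643

Run Euclid on (56901373, 10693671):
56901373 = 5·10693671 + 3433018
10693671 = 3·3433018 + 394617
3433018 = 8·394617 + 276082
394617 = 1·276082 + 118535
276082 = 2·118535 + 39012
118535 = 3·39012 + 1499
39012 = 26·1499 + 38
1499 = 39·38 + 17
38 = 2·17 + 4
17 = 4·4 + 1
4 = 4·1 + 0
Since gcd(10693671, 56901373) = 1, back-substitute to write 1 as a combination:
1 = 17 − 4·4
1 = −4·38 + 9·17
1 = 9·1499 − 355·38
1 = −355·39012 + 9239·1499
1 = 9239·118535 − 28072·39012
1 = −28072·276082 + 65383·118535
1 = 65383·394617 − 93455·276082
1 = −93455·3433018 + 813023·394617
1 = 813023·10693671 − 2532524·3433018
1 = −2532524·56901373 + 13475643·10693671
So 10693671·13475643 ≡ 1 (mod 56901373).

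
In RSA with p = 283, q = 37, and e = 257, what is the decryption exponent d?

10073

φ(n) = (p−1)(q−1) = 282·36 = 10152.
Need d with 257·d ≡ 1 (mod 10152). Apply the extended Euclidean algorithm:
10152 = 39·257 + 129
257 = 1·129 + 128
129 = 1·128 + 1
128 = 128·1 + 0
Back-substitute:
1 = 129 − 128
1 = −257 + 2·129
1 = 2·10152 − 79·257
So 257·(-79) ≡ 1 (mod 10152), hence d ≡ -79 ≡ 10073 (mod 10152).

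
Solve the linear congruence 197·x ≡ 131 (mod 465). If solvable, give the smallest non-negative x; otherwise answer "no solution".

88

First find gcd(197, 465):
465 = 2·197 + 71
197 = 2·71 + 55
71 = 1·55 + 16
55 = 3·16 + 7
16 = 2·7 + 2
7 = 3·2 + 1
2 = 2·1 + 0
gcd = 1, so a unique solution mod 465 exists.
Back-substitute for the Bézout coefficients:
1 = 7 − 3·2
1 = −3·16 + 7·7
1 = 7·55 − 24·16
1 = −24·71 + 31·55
1 = 31·197 − 86·71
1 = −86·465 + 203·197
So 197·(203) ≡ 1 (mod 465), giving 197⁻¹ ≡ 203.
x ≡ 197⁻¹·131 ≡ 203·131 ≡ 88 (mod 465).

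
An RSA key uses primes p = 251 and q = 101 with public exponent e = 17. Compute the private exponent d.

φ(n) = (p−1)(q−1) = 250·100 = 25000.
Need d with 17·d ≡ 1 (mod 25000). Apply the extended Euclidean algorithm:
25000 = 1470·17 + 10
17 = 1·10 + 7
10 = 1·7 + 3
7 = 2·3 + 1
3 = 3·1 + 0
Back-substitute:
1 = 7 − 2·3
1 = −2·10 + 3·7
1 = 3·17 − 5·10
1 = −5·25000 + 7353·17
So 17·7353 ≡ 1 (mod 25000), hence d = 7353.

7353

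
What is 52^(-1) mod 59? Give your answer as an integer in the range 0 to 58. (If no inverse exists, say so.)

42

gcd(59, 52) by repeated division:
59 = 1·52 + 7
52 = 7·7 + 3
7 = 2·3 + 1
3 = 3·1 + 0
gcd = 1, so the inverse exists. Back-substitute:
1 = 7 − 2·3
1 = −2·52 + 15·7
1 = 15·59 − 17·52
Hence 52⁻¹ ≡ -17 ≡ 42 (mod 59).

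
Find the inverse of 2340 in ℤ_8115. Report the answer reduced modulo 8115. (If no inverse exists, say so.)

no inverse exists

Euclidean algorithm on 8115, 2340:
8115 = 3×2340 + 1095
2340 = 2×1095 + 150
1095 = 7×150 + 45
150 = 3×45 + 15
45 = 3×15 + 0
Since gcd = 15 > 1, 2340 is not a unit mod 8115.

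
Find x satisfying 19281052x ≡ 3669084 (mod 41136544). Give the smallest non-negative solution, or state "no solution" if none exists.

First find gcd(19281052, 41136544):
41136544 = 2·19281052 + 2574440
19281052 = 7·2574440 + 1259972
2574440 = 2·1259972 + 54496
1259972 = 23·54496 + 6564
54496 = 8·6564 + 1984
6564 = 3·1984 + 612
1984 = 3·612 + 148
612 = 4·148 + 20
148 = 7·20 + 8
20 = 2·8 + 4
8 = 2·4 + 0
gcd = 4 and 4 | 3669084, so solutions exist. Divide through by 4: 4820263x ≡ 917271 (mod 10284136).
Now find 4820263⁻¹ mod 10284136:
10284136 = 2×4820263 + 643610
4820263 = 7×643610 + 314993
643610 = 2×314993 + 13624
314993 = 23×13624 + 1641
13624 = 8×1641 + 496
1641 = 3×496 + 153
496 = 3×153 + 37
153 = 4×37 + 5
37 = 7×5 + 2
5 = 2×2 + 1
2 = 2×1 + 0
Back-substitute:
1 = 5 − 2·2
1 = −2·37 + 15·5
1 = 15·153 − 62·37
1 = −62·496 + 201·153
1 = 201·1641 − 665·496
1 = −665·13624 + 5521·1641
1 = 5521·314993 − 127648·13624
1 = −127648·643610 + 260817·314993
1 = 260817·4820263 − 1953367·643610
1 = −1953367·10284136 + 4167551·4820263
So 4820263⁻¹ ≡ 4167551 (mod 10284136).
Then x ≡ 4167551·917271 ≡ 6060081 (mod 10284136); the smallest non-negative solution is x = 6060081.

6060081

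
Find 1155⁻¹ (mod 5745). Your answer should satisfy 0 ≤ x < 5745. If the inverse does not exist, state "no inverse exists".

no inverse exists

Euclidean algorithm on 5745, 1155:
5745 = 4·1155 + 1125
1155 = 1·1125 + 30
1125 = 37·30 + 15
30 = 2·15 + 0
gcd(1155, 5745) = 15 ≠ 1, so 1155 has no multiplicative inverse modulo 5745.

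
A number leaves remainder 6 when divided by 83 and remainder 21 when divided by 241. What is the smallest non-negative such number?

Write x = 6 + 83·k. Then 83·k ≡ 21 − 6 ≡ 15 (mod 241).
Need 83⁻¹ mod 241. Extended Euclid on (241, 83):
241 = 2·83 + 75
83 = 1·75 + 8
75 = 9·8 + 3
8 = 2·3 + 2
3 = 1·2 + 1
2 = 2·1 + 0
Back-substitute:
1 = 3 − 2
1 = −8 + 3·3
1 = 3·75 − 28·8
1 = −28·83 + 31·75
1 = 31·241 − 90·83
83⁻¹ ≡ 151 (mod 241), so k ≡ 151·15 ≡ 96 (mod 241).
x = 6 + 83·96 = 7974.

7974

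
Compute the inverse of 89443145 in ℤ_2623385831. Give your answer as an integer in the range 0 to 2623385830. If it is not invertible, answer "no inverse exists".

Euclidean algorithm on 2623385831, 89443145:
2623385831 = 29*89443145 + 29534626
89443145 = 3*29534626 + 839267
29534626 = 35*839267 + 160281
839267 = 5*160281 + 37862
160281 = 4*37862 + 8833
37862 = 4*8833 + 2530
8833 = 3*2530 + 1243
2530 = 2*1243 + 44
1243 = 28*44 + 11
44 = 4*11 + 0
gcd(89443145, 2623385831) = 11 ≠ 1, so 89443145 has no multiplicative inverse modulo 2623385831.

no inverse exists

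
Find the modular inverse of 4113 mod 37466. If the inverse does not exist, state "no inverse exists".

28621

Extended Euclidean algorithm:
37466 = 9*4113 + 449
4113 = 9*449 + 72
449 = 6*72 + 17
72 = 4*17 + 4
17 = 4*4 + 1
4 = 4*1 + 0
gcd = 1, so the inverse exists. Back-substitute:
1 = 17 − 4·4
1 = −4·72 + 17·17
1 = 17·449 − 106·72
1 = −106·4113 + 971·449
1 = 971·37466 − 8845·4113
Hence 4113⁻¹ ≡ -8845 ≡ 28621 (mod 37466).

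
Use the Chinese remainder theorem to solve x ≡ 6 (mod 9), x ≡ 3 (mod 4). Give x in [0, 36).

Write x = 6 + 9·k. Then 9·k ≡ 3 − 6 ≡ 1 (mod 4).
Need 9⁻¹ mod 4. Extended Euclid on (4, 1):
4 = 4×1 + 0
9⁻¹ ≡ 1 (mod 4), so k ≡ 1·1 ≡ 1 (mod 4).
x = 6 + 9·1 = 15.

15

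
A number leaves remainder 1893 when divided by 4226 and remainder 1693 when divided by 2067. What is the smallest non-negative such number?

Write x = 1893 + 4226·k. Then 4226·k ≡ 1693 − 1893 ≡ 1867 (mod 2067).
Need 4226⁻¹ mod 2067. Extended Euclid on (2067, 92):
2067 = 22*92 + 43
92 = 2*43 + 6
43 = 7*6 + 1
6 = 6*1 + 0
Back-substitute:
1 = 43 − 7·6
1 = −7·92 + 15·43
1 = 15·2067 − 337·92
4226⁻¹ ≡ 1730 (mod 2067), so k ≡ 1730·1867 ≡ 1256 (mod 2067).
x = 1893 + 4226·1256 = 5309749.

5309749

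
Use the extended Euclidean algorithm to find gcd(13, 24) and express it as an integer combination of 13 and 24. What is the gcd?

1

Apply Euclid's algorithm to 24 and 13:
24 = 1×13 + 11
13 = 1×11 + 2
11 = 5×2 + 1
2 = 2×1 + 0
gcd(13, 24) = 1.
Express as a combination:
1 = 11 − 5·2
1 = −5·13 + 6·11
1 = 6·24 − 11·13
So 1 = (6)·24 + (-11)·13.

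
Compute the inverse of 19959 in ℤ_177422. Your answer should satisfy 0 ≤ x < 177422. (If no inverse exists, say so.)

56865

Extended Euclidean algorithm:
177422 = 8×19959 + 17750
19959 = 1×17750 + 2209
17750 = 8×2209 + 78
2209 = 28×78 + 25
78 = 3×25 + 3
25 = 8×3 + 1
3 = 3×1 + 0
The gcd is 1. Working backward:
1 = 25 − 8·3
1 = −8·78 + 25·25
1 = 25·2209 − 708·78
1 = −708·17750 + 5689·2209
1 = 5689·19959 − 6397·17750
1 = −6397·177422 + 56865·19959
So 19959·56865 ≡ 1 (mod 177422).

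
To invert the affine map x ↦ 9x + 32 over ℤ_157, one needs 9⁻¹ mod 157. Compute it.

Run Euclid on (157, 9):
157 = 17×9 + 4
9 = 2×4 + 1
4 = 4×1 + 0
gcd = 1, so the inverse exists. Back-substitute:
1 = 9 − 2·4
1 = −2·157 + 35·9
So 9·35 ≡ 1 (mod 157).

35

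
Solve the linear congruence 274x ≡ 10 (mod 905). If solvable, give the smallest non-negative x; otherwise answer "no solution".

First find gcd(274, 905):
905 = 3·274 + 83
274 = 3·83 + 25
83 = 3·25 + 8
25 = 3·8 + 1
8 = 8·1 + 0
gcd = 1, so a unique solution mod 905 exists.
Back-substitute for the Bézout coefficients:
1 = 25 − 3·8
1 = −3·83 + 10·25
1 = 10·274 − 33·83
1 = −33·905 + 109·274
So 274·(109) ≡ 1 (mod 905), giving 274⁻¹ ≡ 109.
x ≡ 274⁻¹·10 ≡ 109·10 ≡ 185 (mod 905).

185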